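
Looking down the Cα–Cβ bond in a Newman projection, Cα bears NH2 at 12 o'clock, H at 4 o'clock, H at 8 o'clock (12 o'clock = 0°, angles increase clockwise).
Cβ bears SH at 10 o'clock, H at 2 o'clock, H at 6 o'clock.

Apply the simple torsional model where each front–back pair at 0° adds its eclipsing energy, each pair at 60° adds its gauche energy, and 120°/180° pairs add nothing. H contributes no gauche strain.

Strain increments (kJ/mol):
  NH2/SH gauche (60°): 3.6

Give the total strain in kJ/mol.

3.6 kJ/mol

This conformer (staggered): NH2–SH gauche; 3.6 = 3.6 kJ/mol.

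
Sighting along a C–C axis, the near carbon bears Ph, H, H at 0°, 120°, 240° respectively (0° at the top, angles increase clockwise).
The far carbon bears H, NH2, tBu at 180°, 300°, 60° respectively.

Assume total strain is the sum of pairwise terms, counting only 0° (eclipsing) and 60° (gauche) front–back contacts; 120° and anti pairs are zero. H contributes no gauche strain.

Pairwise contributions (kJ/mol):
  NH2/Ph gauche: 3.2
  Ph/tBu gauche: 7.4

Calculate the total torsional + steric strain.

This conformer (staggered): Ph(0°)/NH2(300°) gauche 3.2; Ph(0°)/tBu(60°) gauche 7.4 → 10.6 kJ/mol.

10.6 kJ/mol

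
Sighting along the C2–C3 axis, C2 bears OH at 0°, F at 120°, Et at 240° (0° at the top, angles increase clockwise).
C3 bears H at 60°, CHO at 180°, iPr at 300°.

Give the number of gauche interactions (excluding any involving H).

4

Non-H gauche pairs: OH(0°)/iPr(300°); F(120°)/CHO(180°); Et(240°)/CHO(180°); Et(240°)/iPr(300°) — 4 interactions.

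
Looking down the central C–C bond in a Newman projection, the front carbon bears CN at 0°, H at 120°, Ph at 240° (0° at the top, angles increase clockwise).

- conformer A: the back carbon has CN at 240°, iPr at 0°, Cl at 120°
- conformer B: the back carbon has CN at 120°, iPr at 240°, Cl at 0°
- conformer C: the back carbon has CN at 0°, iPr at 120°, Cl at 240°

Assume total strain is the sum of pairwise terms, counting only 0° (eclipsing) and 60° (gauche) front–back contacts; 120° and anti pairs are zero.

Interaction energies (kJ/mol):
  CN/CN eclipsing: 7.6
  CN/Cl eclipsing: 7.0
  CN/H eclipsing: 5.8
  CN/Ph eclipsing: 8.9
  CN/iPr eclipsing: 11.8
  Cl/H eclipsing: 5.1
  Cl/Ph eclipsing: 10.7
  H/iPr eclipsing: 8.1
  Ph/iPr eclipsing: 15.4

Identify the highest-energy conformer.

A (eclipsed): CN(0°)/iPr(0°) eclipsed 11.8; H(120°)/Cl(120°) eclipsed 5.1; Ph(240°)/CN(240°) eclipsed 8.9 → 25.8 kJ/mol.
B (eclipsed): CN(0°)/Cl(0°) eclipsed 7.0; H(120°)/CN(120°) eclipsed 5.8; Ph(240°)/iPr(240°) eclipsed 15.4 → 28.2 kJ/mol.
C (eclipsed): CN(0°)/CN(0°) eclipsed 7.6; H(120°)/iPr(120°) eclipsed 8.1; Ph(240°)/Cl(240°) eclipsed 10.7 → 26.4 kJ/mol.
B has the highest total (28.2 kJ/mol).

B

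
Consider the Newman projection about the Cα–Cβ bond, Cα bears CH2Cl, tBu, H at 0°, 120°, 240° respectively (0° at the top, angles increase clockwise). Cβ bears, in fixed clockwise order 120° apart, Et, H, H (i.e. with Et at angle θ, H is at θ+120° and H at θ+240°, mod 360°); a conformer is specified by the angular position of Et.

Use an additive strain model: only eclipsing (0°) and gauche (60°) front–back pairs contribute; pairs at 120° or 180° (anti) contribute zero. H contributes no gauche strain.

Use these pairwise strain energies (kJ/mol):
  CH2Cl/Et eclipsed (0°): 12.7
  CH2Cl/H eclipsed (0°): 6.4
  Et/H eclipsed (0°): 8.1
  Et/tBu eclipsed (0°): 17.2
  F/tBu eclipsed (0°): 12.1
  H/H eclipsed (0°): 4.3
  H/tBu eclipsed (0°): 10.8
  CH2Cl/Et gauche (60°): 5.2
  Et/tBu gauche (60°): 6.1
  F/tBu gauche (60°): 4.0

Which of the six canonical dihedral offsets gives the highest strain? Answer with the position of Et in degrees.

120°

Et at 0° is eclipsed. CH2Cl at 0° is eclipsed with Et at 0° (12.7); tBu at 120° is eclipsed with H at 120° (10.8); H at 240° is eclipsed with H at 240° (4.3). Total 27.8 kJ/mol.
Et at 60° is staggered. CH2Cl at 0° is gauche with Et at 60° (5.2); tBu at 120° is gauche with Et at 60° (6.1). Total 11.3 kJ/mol.
Et at 120° is eclipsed. CH2Cl at 0° is eclipsed with H at 0° (6.4); tBu at 120° is eclipsed with Et at 120° (17.2); H at 240° is eclipsed with H at 240° (4.3). Total 27.9 kJ/mol.
Et at 180° is staggered. tBu at 120° is gauche with Et at 180° (6.1). Total 6.1 kJ/mol.
Et at 240° is eclipsed. CH2Cl at 0° is eclipsed with H at 0° (6.4); tBu at 120° is eclipsed with H at 120° (10.8); H at 240° is eclipsed with Et at 240° (8.1). Total 25.3 kJ/mol.
Et at 300° is staggered. CH2Cl at 0° is gauche with Et at 300° (5.2). Total 5.2 kJ/mol.
The maximum (27.9 kJ/mol) occurs with Et at 120°.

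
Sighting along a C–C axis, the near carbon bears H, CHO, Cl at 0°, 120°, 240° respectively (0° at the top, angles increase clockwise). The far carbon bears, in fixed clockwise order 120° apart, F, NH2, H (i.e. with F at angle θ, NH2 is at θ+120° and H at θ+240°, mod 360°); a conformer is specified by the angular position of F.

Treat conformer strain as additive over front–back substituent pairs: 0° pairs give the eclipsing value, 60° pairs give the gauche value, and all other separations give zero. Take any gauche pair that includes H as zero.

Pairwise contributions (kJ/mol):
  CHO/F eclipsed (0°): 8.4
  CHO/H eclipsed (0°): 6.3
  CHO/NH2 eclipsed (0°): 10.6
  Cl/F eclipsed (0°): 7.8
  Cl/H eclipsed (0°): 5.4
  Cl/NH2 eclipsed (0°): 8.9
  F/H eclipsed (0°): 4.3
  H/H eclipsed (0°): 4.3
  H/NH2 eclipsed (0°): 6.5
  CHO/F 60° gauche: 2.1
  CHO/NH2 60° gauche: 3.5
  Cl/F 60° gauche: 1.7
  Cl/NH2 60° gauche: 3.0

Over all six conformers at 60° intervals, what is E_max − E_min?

F at 0° (eclipsed): H(0°)/F(0°) eclipsed 4.3; CHO(120°)/NH2(120°) eclipsed 10.6; Cl(240°)/H(240°) eclipsed 5.4 → 20.3 kJ/mol.
F at 60° (staggered): CHO(120°)/F(60°) gauche 2.1; CHO(120°)/NH2(180°) gauche 3.5; Cl(240°)/NH2(180°) gauche 3.0 → 8.6 kJ/mol.
F at 120° (eclipsed): H(0°)/H(0°) eclipsed 4.3; CHO(120°)/F(120°) eclipsed 8.4; Cl(240°)/NH2(240°) eclipsed 8.9 → 21.6 kJ/mol.
F at 180° (staggered): CHO(120°)/F(180°) gauche 2.1; Cl(240°)/F(180°) gauche 1.7; Cl(240°)/NH2(300°) gauche 3.0 → 6.8 kJ/mol.
F at 240° (eclipsed): H(0°)/NH2(0°) eclipsed 6.5; CHO(120°)/H(120°) eclipsed 6.3; Cl(240°)/F(240°) eclipsed 7.8 → 20.6 kJ/mol.
F at 300° (staggered): CHO(120°)/NH2(60°) gauche 3.5; Cl(240°)/F(300°) gauche 1.7 → 5.2 kJ/mol.
Max at 120° (21.6 kJ/mol), min at 300° (5.2 kJ/mol); barrier = 16.4 kJ/mol.

16.4 kJ/mol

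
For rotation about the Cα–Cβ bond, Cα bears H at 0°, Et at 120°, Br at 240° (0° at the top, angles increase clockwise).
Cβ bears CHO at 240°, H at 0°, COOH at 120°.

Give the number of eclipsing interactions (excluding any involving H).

Non-H eclipsing pairs: Et(120°)/COOH(120°); Br(240°)/CHO(240°) — 2 interactions.

2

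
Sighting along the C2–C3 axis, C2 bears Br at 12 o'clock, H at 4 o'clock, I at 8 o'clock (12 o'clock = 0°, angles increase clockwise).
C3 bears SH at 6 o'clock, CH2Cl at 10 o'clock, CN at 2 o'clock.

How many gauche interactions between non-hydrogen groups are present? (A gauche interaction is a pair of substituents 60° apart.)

Non-H gauche pairs: Br(0°)/CH2Cl(300°); Br(0°)/CN(60°); I(240°)/SH(180°); I(240°)/CH2Cl(300°) — 4 interactions.

4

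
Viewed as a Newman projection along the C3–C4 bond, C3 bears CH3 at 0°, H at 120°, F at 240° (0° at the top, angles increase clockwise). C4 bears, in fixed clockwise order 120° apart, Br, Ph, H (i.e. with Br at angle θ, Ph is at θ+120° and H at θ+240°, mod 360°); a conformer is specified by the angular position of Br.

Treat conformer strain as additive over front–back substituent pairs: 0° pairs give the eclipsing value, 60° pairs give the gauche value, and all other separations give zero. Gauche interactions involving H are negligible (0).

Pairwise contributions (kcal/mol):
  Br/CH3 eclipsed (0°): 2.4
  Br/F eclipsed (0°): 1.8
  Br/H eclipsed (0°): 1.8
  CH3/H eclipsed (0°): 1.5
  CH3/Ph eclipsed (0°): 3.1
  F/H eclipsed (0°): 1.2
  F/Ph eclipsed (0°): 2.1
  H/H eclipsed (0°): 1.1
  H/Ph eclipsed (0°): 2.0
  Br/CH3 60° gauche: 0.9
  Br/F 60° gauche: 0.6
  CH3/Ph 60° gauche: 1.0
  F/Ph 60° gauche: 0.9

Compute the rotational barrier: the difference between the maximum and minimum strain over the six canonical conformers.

4.2 kcal/mol

Br at 0° is eclipsed. CH3 at 0° is eclipsed with Br at 0° (2.4); H at 120° is eclipsed with Ph at 120° (2.0); F at 240° is eclipsed with H at 240° (1.2). Total 5.6 kcal/mol.
Br at 60° is staggered. CH3 at 0° is gauche with Br at 60° (0.9); F at 240° is gauche with Ph at 180° (0.9). Total 1.8 kcal/mol.
Br at 120° is eclipsed. CH3 at 0° is eclipsed with H at 0° (1.5); H at 120° is eclipsed with Br at 120° (1.8); F at 240° is eclipsed with Ph at 240° (2.1). Total 5.4 kcal/mol.
Br at 180° is staggered. CH3 at 0° is gauche with Ph at 300° (1.0); F at 240° is gauche with Br at 180° (0.6); F at 240° is gauche with Ph at 300° (0.9). Total 2.5 kcal/mol.
Br at 240° is eclipsed. CH3 at 0° is eclipsed with Ph at 0° (3.1); H at 120° is eclipsed with H at 120° (1.1); F at 240° is eclipsed with Br at 240° (1.8). Total 6.0 kcal/mol.
Br at 300° is staggered. CH3 at 0° is gauche with Br at 300° (0.9); CH3 at 0° is gauche with Ph at 60° (1.0); F at 240° is gauche with Br at 300° (0.6). Total 2.5 kcal/mol.
Max at 240° (6.0 kcal/mol), min at 60° (1.8 kcal/mol); barrier = 4.2 kcal/mol.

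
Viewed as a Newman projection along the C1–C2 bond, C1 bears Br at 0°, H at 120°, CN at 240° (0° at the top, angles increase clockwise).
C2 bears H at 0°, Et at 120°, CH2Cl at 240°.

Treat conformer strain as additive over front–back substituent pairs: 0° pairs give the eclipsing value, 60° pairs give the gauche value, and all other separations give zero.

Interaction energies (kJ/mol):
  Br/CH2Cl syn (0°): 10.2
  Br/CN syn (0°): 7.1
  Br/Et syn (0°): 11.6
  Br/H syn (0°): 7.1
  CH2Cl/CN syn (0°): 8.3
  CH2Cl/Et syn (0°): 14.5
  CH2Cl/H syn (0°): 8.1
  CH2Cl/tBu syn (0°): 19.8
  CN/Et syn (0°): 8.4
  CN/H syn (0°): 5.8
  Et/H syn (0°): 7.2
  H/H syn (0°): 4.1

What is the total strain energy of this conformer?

22.6 kJ/mol

This conformer (eclipsed): Br–H eclipsed, H–Et eclipsed, CN–CH2Cl eclipsed; 7.1 + 7.2 + 8.3 = 22.6 kJ/mol.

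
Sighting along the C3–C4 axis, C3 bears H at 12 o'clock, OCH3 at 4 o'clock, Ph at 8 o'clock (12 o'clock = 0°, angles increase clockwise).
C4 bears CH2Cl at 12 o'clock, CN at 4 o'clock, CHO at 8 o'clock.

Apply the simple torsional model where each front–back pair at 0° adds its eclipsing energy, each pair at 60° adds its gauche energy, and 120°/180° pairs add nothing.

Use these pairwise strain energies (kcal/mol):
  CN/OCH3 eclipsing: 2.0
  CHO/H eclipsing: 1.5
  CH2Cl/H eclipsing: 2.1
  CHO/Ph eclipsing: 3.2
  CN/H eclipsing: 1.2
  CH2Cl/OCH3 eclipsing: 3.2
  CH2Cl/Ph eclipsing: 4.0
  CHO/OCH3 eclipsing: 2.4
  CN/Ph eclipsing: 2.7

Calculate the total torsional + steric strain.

7.3 kcal/mol

This conformer (eclipsed): H(0°)/CH2Cl(0°) eclipsed 2.1; OCH3(120°)/CN(120°) eclipsed 2.0; Ph(240°)/CHO(240°) eclipsed 3.2 → 7.3 kcal/mol.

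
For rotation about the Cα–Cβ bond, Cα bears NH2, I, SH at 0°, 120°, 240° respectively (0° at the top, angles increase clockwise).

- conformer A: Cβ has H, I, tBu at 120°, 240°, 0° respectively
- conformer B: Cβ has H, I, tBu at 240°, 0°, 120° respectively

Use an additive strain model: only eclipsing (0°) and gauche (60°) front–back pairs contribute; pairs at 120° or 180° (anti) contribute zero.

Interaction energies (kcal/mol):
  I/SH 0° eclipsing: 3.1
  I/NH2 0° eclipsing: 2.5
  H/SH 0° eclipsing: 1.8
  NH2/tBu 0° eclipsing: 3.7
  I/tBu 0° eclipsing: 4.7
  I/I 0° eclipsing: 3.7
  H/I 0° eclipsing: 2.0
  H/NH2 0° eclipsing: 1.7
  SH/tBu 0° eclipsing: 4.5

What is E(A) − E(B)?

-0.2 kcal/mol

A (eclipsed): NH2(0°)/tBu(0°) eclipsed 3.7; I(120°)/H(120°) eclipsed 2.0; SH(240°)/I(240°) eclipsed 3.1 → 8.8 kcal/mol.
B (eclipsed): NH2(0°)/I(0°) eclipsed 2.5; I(120°)/tBu(120°) eclipsed 4.7; SH(240°)/H(240°) eclipsed 1.8 → 9.0 kcal/mol.
E(A) − E(B) = 8.8 − 9.0 = -0.2 kcal/mol.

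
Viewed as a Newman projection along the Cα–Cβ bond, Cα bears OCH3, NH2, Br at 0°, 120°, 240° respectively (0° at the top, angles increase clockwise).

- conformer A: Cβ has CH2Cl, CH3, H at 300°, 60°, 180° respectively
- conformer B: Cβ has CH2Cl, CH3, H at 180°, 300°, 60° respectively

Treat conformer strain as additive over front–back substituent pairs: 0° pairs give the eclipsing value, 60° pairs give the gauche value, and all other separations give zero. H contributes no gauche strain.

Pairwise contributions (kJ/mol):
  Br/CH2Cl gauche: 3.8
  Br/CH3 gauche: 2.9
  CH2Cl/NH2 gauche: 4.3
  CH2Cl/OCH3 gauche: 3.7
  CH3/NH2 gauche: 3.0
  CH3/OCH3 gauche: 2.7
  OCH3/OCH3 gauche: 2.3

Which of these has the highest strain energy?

A (staggered): OCH3(0°)/CH2Cl(300°) gauche 3.7; OCH3(0°)/CH3(60°) gauche 2.7; NH2(120°)/CH3(60°) gauche 3.0; Br(240°)/CH2Cl(300°) gauche 3.8 → 13.2 kJ/mol.
B (staggered): OCH3(0°)/CH3(300°) gauche 2.7; NH2(120°)/CH2Cl(180°) gauche 4.3; Br(240°)/CH2Cl(180°) gauche 3.8; Br(240°)/CH3(300°) gauche 2.9 → 13.7 kJ/mol.
B has the highest total (13.7 kJ/mol).

B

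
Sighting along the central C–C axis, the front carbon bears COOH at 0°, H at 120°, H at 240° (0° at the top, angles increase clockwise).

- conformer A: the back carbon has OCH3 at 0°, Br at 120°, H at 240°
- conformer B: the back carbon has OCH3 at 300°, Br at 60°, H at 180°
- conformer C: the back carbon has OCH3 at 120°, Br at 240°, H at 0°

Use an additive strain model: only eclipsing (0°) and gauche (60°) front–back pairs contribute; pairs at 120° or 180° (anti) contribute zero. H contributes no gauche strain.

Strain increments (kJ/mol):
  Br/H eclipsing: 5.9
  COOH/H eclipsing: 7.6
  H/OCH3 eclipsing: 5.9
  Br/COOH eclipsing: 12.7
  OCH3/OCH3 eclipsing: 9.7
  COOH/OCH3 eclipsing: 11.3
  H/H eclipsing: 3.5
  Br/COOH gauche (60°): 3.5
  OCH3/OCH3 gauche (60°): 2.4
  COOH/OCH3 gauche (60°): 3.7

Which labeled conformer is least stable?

A

A (eclipsed): COOH(0°)/OCH3(0°) eclipsed 11.3; H(120°)/Br(120°) eclipsed 5.9; H(240°)/H(240°) eclipsed 3.5 → 20.7 kJ/mol.
B (staggered): COOH(0°)/OCH3(300°) gauche 3.7; COOH(0°)/Br(60°) gauche 3.5 → 7.2 kJ/mol.
C (eclipsed): COOH(0°)/H(0°) eclipsed 7.6; H(120°)/OCH3(120°) eclipsed 5.9; H(240°)/Br(240°) eclipsed 5.9 → 19.4 kJ/mol.
A has the highest total (20.7 kJ/mol).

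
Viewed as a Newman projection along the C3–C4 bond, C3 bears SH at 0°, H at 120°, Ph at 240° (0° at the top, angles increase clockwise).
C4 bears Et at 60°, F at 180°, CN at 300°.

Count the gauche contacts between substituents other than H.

Non-H gauche pairs: SH(0°)/Et(60°); SH(0°)/CN(300°); Ph(240°)/F(180°); Ph(240°)/CN(300°) — 4 interactions.

4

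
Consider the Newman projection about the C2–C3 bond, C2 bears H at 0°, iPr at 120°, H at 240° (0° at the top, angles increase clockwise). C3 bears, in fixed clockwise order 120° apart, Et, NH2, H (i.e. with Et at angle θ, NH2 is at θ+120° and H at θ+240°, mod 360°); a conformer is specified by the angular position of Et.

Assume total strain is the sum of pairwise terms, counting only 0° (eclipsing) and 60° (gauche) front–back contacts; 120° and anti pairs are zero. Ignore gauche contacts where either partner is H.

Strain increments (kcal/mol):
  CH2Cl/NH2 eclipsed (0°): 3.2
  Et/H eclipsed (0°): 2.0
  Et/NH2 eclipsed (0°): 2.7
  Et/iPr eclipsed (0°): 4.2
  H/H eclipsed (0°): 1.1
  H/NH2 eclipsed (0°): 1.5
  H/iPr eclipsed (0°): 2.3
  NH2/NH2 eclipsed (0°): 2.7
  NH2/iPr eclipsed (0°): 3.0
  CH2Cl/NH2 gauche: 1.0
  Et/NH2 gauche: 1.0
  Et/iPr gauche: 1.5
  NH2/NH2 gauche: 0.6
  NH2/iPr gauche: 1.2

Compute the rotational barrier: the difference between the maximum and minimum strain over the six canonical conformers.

Et at 0° (eclipsed): H(0°)/Et(0°) eclipsed 2.0; iPr(120°)/NH2(120°) eclipsed 3.0; H(240°)/H(240°) eclipsed 1.1 → 6.1 kcal/mol.
Et at 60° (staggered): iPr(120°)/Et(60°) gauche 1.5; iPr(120°)/NH2(180°) gauche 1.2 → 2.7 kcal/mol.
Et at 120° (eclipsed): H(0°)/H(0°) eclipsed 1.1; iPr(120°)/Et(120°) eclipsed 4.2; H(240°)/NH2(240°) eclipsed 1.5 → 6.8 kcal/mol.
Et at 180° (staggered): iPr(120°)/Et(180°) gauche 1.5 → 1.5 kcal/mol.
Et at 240° (eclipsed): H(0°)/NH2(0°) eclipsed 1.5; iPr(120°)/H(120°) eclipsed 2.3; H(240°)/Et(240°) eclipsed 2.0 → 5.8 kcal/mol.
Et at 300° (staggered): iPr(120°)/NH2(60°) gauche 1.2 → 1.2 kcal/mol.
Max at 120° (6.8 kcal/mol), min at 300° (1.2 kcal/mol); barrier = 5.6 kcal/mol.

5.6 kcal/mol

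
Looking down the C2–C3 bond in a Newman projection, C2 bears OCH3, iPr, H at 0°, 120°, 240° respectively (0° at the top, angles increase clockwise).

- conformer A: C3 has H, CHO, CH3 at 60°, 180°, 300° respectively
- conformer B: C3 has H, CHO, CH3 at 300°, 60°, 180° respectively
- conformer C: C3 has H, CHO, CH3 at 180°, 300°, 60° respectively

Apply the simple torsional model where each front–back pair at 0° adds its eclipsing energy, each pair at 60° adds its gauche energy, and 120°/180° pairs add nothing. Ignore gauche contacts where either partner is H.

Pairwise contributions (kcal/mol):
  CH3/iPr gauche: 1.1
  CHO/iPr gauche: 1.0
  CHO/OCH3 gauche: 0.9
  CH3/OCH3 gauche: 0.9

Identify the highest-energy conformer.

B

A (staggered): OCH3(0°)/CH3(300°) gauche 0.9; iPr(120°)/CHO(180°) gauche 1.0 → 1.9 kcal/mol.
B (staggered): OCH3(0°)/CHO(60°) gauche 0.9; iPr(120°)/CHO(60°) gauche 1.0; iPr(120°)/CH3(180°) gauche 1.1 → 3.0 kcal/mol.
C (staggered): OCH3(0°)/CHO(300°) gauche 0.9; OCH3(0°)/CH3(60°) gauche 0.9; iPr(120°)/CH3(60°) gauche 1.1 → 2.9 kcal/mol.
B has the highest total (3.0 kcal/mol).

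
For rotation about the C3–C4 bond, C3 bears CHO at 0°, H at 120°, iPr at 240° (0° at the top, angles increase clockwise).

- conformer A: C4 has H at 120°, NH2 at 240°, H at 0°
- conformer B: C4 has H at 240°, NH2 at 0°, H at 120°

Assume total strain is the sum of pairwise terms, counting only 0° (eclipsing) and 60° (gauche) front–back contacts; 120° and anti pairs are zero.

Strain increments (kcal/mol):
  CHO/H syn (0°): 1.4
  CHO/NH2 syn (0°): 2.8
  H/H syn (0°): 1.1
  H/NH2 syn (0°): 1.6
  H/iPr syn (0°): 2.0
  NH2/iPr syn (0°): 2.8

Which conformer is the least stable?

B

A (eclipsed): CHO–H eclipsed, H–H eclipsed, iPr–NH2 eclipsed; 1.4 + 1.1 + 2.8 = 5.3 kcal/mol.
B (eclipsed): CHO–NH2 eclipsed, H–H eclipsed, iPr–H eclipsed; 2.8 + 1.1 + 2.0 = 5.9 kcal/mol.
B has the highest total (5.9 kcal/mol).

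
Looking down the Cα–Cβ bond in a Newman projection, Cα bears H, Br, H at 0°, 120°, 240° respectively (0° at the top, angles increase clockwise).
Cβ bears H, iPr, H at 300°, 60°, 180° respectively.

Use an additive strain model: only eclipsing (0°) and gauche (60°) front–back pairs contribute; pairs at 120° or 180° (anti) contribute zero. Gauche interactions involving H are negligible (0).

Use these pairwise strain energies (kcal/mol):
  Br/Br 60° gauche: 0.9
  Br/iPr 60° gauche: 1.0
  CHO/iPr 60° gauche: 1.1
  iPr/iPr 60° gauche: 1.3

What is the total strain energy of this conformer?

This conformer is staggered. Br at 120° is gauche with iPr at 60° (1.0). Total 1.0 kcal/mol.

1.0 kcal/mol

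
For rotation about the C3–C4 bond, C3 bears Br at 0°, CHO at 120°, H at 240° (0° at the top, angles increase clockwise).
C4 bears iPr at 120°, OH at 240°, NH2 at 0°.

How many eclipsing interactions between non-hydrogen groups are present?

2

Non-H eclipsing pairs: Br(0°)/NH2(0°); CHO(120°)/iPr(120°) — 2 interactions.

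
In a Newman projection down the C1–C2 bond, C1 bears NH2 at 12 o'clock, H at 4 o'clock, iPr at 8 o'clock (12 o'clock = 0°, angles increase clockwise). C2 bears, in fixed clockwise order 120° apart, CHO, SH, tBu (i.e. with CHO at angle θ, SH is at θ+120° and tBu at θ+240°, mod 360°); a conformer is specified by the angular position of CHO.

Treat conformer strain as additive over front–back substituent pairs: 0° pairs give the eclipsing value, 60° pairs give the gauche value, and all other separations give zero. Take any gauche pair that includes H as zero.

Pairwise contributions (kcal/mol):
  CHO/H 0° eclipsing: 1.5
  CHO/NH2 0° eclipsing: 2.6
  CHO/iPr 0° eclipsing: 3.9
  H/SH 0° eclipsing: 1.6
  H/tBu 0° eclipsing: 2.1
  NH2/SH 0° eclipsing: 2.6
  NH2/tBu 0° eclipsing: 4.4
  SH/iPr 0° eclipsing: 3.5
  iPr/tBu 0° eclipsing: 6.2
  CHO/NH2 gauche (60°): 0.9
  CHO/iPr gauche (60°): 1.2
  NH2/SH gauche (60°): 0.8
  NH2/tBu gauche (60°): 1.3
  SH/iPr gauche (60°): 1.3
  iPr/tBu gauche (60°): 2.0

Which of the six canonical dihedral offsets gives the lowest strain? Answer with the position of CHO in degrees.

180°

CHO at 0° (eclipsed): NH2(0°)/CHO(0°) eclipsed 2.6; H(120°)/SH(120°) eclipsed 1.6; iPr(240°)/tBu(240°) eclipsed 6.2 → 10.4 kcal/mol.
CHO at 60° (staggered): NH2(0°)/CHO(60°) gauche 0.9; NH2(0°)/tBu(300°) gauche 1.3; iPr(240°)/SH(180°) gauche 1.3; iPr(240°)/tBu(300°) gauche 2.0 → 5.5 kcal/mol.
CHO at 120° (eclipsed): NH2(0°)/tBu(0°) eclipsed 4.4; H(120°)/CHO(120°) eclipsed 1.5; iPr(240°)/SH(240°) eclipsed 3.5 → 9.4 kcal/mol.
CHO at 180° (staggered): NH2(0°)/SH(300°) gauche 0.8; NH2(0°)/tBu(60°) gauche 1.3; iPr(240°)/CHO(180°) gauche 1.2; iPr(240°)/SH(300°) gauche 1.3 → 4.6 kcal/mol.
CHO at 240° (eclipsed): NH2(0°)/SH(0°) eclipsed 2.6; H(120°)/tBu(120°) eclipsed 2.1; iPr(240°)/CHO(240°) eclipsed 3.9 → 8.6 kcal/mol.
CHO at 300° (staggered): NH2(0°)/CHO(300°) gauche 0.9; NH2(0°)/SH(60°) gauche 0.8; iPr(240°)/CHO(300°) gauche 1.2; iPr(240°)/tBu(180°) gauche 2.0 → 4.9 kcal/mol.
The minimum (4.6 kcal/mol) occurs with CHO at 180°.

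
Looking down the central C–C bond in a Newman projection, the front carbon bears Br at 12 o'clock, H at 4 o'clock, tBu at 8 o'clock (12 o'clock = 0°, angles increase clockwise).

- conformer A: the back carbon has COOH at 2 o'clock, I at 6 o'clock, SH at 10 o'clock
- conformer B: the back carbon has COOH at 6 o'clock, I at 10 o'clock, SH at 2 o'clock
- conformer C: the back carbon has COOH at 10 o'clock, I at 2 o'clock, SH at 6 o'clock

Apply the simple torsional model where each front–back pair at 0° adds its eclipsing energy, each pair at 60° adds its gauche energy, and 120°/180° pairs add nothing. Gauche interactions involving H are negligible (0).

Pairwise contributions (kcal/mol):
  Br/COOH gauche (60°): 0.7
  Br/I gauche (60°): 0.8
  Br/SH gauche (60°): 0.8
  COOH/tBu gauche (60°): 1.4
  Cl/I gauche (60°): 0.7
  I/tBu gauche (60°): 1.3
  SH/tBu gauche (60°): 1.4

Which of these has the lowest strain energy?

A (staggered): Br–COOH gauche, Br–SH gauche, tBu–I gauche, tBu–SH gauche; 0.7 + 0.8 + 1.3 + 1.4 = 4.2 kcal/mol.
B (staggered): Br–I gauche, Br–SH gauche, tBu–COOH gauche, tBu–I gauche; 0.8 + 0.8 + 1.4 + 1.3 = 4.3 kcal/mol.
C (staggered): Br–COOH gauche, Br–I gauche, tBu–COOH gauche, tBu–SH gauche; 0.7 + 0.8 + 1.4 + 1.4 = 4.3 kcal/mol.
A has the lowest total (4.2 kcal/mol).

A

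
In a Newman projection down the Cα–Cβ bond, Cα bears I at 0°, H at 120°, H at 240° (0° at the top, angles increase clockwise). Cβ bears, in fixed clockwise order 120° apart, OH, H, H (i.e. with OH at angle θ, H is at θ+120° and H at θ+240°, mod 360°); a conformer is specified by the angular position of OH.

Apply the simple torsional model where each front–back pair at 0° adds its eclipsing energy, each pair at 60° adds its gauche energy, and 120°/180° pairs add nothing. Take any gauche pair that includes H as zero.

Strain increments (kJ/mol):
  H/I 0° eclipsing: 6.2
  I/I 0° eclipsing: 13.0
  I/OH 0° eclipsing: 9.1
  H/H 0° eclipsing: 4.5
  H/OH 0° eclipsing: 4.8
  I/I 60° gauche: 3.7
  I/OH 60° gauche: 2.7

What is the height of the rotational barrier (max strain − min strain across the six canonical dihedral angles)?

OH at 0° (eclipsed): I–OH eclipsed, H–H eclipsed, H–H eclipsed; 9.1 + 4.5 + 4.5 = 18.1 kJ/mol.
OH at 60° (staggered): I–OH gauche; 2.7 = 2.7 kJ/mol.
OH at 120° (eclipsed): I–H eclipsed, H–OH eclipsed, H–H eclipsed; 6.2 + 4.8 + 4.5 = 15.5 kJ/mol.
OH at 180° (staggered): no non-H gauche contacts → 0.0 kJ/mol.
OH at 240° (eclipsed): I–H eclipsed, H–H eclipsed, H–OH eclipsed; 6.2 + 4.5 + 4.8 = 15.5 kJ/mol.
OH at 300° (staggered): I–OH gauche; 2.7 = 2.7 kJ/mol.
Max at 0° (18.1 kJ/mol), min at 180° (0.0 kJ/mol); barrier = 18.1 kJ/mol.

18.1 kJ/mol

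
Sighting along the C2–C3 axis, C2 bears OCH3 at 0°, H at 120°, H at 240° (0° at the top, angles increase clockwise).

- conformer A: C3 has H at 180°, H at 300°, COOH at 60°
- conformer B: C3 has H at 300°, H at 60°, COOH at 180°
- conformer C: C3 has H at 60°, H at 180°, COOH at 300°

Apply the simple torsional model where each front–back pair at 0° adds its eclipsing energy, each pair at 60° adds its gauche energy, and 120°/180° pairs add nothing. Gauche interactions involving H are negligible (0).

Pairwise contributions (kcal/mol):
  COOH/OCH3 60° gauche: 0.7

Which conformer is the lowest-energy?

B

A is staggered. OCH3 at 0° is gauche with COOH at 60° (0.7). Total 0.7 kcal/mol.
B (staggered): no non-H gauche contacts → 0.0 kcal/mol.
C is staggered. OCH3 at 0° is gauche with COOH at 300° (0.7). Total 0.7 kcal/mol.
B has the lowest total (0.0 kcal/mol).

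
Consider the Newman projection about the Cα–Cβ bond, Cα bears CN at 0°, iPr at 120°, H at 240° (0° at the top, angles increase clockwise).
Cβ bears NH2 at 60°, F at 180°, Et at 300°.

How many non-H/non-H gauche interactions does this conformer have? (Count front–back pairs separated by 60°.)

Non-H gauche pairs: CN(0°)/NH2(60°); CN(0°)/Et(300°); iPr(120°)/NH2(60°); iPr(120°)/F(180°) — 4 interactions.

4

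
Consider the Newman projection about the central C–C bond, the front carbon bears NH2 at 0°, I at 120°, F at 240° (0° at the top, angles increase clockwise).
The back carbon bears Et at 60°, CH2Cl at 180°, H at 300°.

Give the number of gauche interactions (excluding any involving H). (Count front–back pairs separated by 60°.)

4

Non-H gauche pairs: NH2(0°)/Et(60°); I(120°)/Et(60°); I(120°)/CH2Cl(180°); F(240°)/CH2Cl(180°) — 4 interactions.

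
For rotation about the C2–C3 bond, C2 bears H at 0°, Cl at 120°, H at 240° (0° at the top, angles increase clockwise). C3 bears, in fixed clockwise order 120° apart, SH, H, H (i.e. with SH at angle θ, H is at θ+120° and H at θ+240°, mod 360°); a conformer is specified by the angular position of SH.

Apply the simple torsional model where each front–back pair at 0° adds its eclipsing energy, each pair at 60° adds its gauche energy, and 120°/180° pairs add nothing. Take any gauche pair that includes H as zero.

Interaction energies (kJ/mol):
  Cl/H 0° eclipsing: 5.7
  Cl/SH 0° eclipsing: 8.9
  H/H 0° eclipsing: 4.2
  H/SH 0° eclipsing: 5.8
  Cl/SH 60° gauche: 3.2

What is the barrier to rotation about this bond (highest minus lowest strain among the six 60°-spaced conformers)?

17.3 kJ/mol

SH at 0° is eclipsed. H at 0° is eclipsed with SH at 0° (5.8); Cl at 120° is eclipsed with H at 120° (5.7); H at 240° is eclipsed with H at 240° (4.2). Total 15.7 kJ/mol.
SH at 60° is staggered. Cl at 120° is gauche with SH at 60° (3.2). Total 3.2 kJ/mol.
SH at 120° is eclipsed. H at 0° is eclipsed with H at 0° (4.2); Cl at 120° is eclipsed with SH at 120° (8.9); H at 240° is eclipsed with H at 240° (4.2). Total 17.3 kJ/mol.
SH at 180° is staggered. Cl at 120° is gauche with SH at 180° (3.2). Total 3.2 kJ/mol.
SH at 240° is eclipsed. H at 0° is eclipsed with H at 0° (4.2); Cl at 120° is eclipsed with H at 120° (5.7); H at 240° is eclipsed with SH at 240° (5.8). Total 15.7 kJ/mol.
SH at 300° (staggered): no non-H gauche contacts → 0.0 kJ/mol.
Max at 120° (17.3 kJ/mol), min at 300° (0.0 kJ/mol); barrier = 17.3 kJ/mol.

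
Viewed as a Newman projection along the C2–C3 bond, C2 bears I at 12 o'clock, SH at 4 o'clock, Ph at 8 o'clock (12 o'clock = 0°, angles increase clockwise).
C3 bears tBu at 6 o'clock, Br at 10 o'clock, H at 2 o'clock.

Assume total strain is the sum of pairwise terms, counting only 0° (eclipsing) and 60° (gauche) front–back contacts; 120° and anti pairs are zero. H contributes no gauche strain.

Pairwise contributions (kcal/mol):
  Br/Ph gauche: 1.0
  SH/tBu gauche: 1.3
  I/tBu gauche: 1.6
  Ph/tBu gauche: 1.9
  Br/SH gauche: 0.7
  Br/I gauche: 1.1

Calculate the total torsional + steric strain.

This conformer (staggered): I–Br gauche, SH–tBu gauche, Ph–tBu gauche, Ph–Br gauche; 1.1 + 1.3 + 1.9 + 1.0 = 5.3 kcal/mol.

5.3 kcal/mol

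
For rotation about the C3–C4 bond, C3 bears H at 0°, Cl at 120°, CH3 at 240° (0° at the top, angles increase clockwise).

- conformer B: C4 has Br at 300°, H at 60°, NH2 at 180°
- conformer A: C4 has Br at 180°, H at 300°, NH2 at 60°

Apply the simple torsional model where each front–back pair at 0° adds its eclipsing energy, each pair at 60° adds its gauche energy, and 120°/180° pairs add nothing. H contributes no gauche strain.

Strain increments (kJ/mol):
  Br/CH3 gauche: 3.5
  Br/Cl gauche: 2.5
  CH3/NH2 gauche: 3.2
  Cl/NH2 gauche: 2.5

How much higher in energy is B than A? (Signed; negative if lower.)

+0.7 kJ/mol

B (staggered): Cl–NH2 gauche, CH3–Br gauche, CH3–NH2 gauche; 2.5 + 3.5 + 3.2 = 9.2 kJ/mol.
A (staggered): Cl–Br gauche, Cl–NH2 gauche, CH3–Br gauche; 2.5 + 2.5 + 3.5 = 8.5 kJ/mol.
E(B) − E(A) = 9.2 − 8.5 = +0.7 kJ/mol.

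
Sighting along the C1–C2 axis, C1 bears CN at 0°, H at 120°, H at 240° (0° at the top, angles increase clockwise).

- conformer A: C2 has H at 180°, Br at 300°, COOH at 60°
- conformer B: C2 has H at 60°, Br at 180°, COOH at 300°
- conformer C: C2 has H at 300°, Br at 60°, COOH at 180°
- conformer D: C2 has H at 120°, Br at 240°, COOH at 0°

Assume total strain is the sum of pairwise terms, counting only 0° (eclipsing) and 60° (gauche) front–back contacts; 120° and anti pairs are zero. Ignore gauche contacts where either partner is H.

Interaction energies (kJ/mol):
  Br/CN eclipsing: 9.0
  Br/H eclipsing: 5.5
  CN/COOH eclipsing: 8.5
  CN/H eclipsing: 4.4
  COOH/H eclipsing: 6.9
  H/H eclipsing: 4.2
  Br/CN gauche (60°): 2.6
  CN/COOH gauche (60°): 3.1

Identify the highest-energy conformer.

A is staggered. CN at 0° is gauche with Br at 300° (2.6); CN at 0° is gauche with COOH at 60° (3.1). Total 5.7 kJ/mol.
B is staggered. CN at 0° is gauche with COOH at 300° (3.1). Total 3.1 kJ/mol.
C is staggered. CN at 0° is gauche with Br at 60° (2.6). Total 2.6 kJ/mol.
D is eclipsed. CN at 0° is eclipsed with COOH at 0° (8.5); H at 120° is eclipsed with H at 120° (4.2); H at 240° is eclipsed with Br at 240° (5.5). Total 18.2 kJ/mol.
D has the highest total (18.2 kJ/mol).

D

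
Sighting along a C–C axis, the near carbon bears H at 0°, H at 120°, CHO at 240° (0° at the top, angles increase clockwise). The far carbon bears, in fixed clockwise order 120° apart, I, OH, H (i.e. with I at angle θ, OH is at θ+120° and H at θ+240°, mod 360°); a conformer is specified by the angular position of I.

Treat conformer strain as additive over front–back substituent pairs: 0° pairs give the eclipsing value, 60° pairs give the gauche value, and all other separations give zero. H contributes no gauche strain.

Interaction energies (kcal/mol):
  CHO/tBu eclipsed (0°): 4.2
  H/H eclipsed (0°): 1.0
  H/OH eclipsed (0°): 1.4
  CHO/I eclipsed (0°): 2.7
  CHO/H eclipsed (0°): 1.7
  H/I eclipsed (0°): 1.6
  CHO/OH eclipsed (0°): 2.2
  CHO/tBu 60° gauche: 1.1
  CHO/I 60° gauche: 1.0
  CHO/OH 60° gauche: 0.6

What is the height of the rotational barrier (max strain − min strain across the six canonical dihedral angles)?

I at 0° (eclipsed): H–I eclipsed, H–OH eclipsed, CHO–H eclipsed; 1.6 + 1.4 + 1.7 = 4.7 kcal/mol.
I at 60° (staggered): CHO–OH gauche; 0.6 = 0.6 kcal/mol.
I at 120° (eclipsed): H–H eclipsed, H–I eclipsed, CHO–OH eclipsed; 1.0 + 1.6 + 2.2 = 4.8 kcal/mol.
I at 180° (staggered): CHO–I gauche, CHO–OH gauche; 1.0 + 0.6 = 1.6 kcal/mol.
I at 240° (eclipsed): H–OH eclipsed, H–H eclipsed, CHO–I eclipsed; 1.4 + 1.0 + 2.7 = 5.1 kcal/mol.
I at 300° (staggered): CHO–I gauche; 1.0 = 1.0 kcal/mol.
Max at 240° (5.1 kcal/mol), min at 60° (0.6 kcal/mol); barrier = 4.5 kcal/mol.

4.5 kcal/mol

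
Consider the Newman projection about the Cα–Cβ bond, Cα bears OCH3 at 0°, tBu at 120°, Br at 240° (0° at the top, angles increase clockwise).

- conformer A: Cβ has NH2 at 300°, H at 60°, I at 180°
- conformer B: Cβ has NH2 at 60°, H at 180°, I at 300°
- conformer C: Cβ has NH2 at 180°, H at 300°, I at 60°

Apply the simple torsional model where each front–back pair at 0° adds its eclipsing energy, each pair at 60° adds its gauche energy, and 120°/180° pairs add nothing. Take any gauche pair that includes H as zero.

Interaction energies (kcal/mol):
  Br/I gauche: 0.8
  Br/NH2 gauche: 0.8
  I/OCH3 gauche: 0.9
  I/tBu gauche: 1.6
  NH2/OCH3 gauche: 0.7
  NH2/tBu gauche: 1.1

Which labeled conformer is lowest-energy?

A (staggered): OCH3–NH2 gauche, tBu–I gauche, Br–NH2 gauche, Br–I gauche; 0.7 + 1.6 + 0.8 + 0.8 = 3.9 kcal/mol.
B (staggered): OCH3–NH2 gauche, OCH3–I gauche, tBu–NH2 gauche, Br–I gauche; 0.7 + 0.9 + 1.1 + 0.8 = 3.5 kcal/mol.
C (staggered): OCH3–I gauche, tBu–NH2 gauche, tBu–I gauche, Br–NH2 gauche; 0.9 + 1.1 + 1.6 + 0.8 = 4.4 kcal/mol.
B has the lowest total (3.5 kcal/mol).

B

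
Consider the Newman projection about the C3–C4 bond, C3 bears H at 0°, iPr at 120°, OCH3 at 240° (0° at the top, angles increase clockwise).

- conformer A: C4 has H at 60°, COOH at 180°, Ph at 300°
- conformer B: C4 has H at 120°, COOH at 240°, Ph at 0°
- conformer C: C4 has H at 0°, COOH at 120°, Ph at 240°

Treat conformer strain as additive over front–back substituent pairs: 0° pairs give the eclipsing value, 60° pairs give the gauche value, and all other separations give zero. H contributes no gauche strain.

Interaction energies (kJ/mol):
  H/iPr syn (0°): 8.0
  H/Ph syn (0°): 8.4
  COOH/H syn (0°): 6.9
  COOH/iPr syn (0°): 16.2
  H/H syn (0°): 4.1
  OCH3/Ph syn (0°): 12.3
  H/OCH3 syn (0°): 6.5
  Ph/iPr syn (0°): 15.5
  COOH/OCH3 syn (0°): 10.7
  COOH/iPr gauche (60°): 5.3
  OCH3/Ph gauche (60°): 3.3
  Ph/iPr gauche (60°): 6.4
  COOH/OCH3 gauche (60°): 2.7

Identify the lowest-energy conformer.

A (staggered): iPr–COOH gauche, OCH3–COOH gauche, OCH3–Ph gauche; 5.3 + 2.7 + 3.3 = 11.3 kJ/mol.
B (eclipsed): H–Ph eclipsed, iPr–H eclipsed, OCH3–COOH eclipsed; 8.4 + 8.0 + 10.7 = 27.1 kJ/mol.
C (eclipsed): H–H eclipsed, iPr–COOH eclipsed, OCH3–Ph eclipsed; 4.1 + 16.2 + 12.3 = 32.6 kJ/mol.
A has the lowest total (11.3 kJ/mol).

A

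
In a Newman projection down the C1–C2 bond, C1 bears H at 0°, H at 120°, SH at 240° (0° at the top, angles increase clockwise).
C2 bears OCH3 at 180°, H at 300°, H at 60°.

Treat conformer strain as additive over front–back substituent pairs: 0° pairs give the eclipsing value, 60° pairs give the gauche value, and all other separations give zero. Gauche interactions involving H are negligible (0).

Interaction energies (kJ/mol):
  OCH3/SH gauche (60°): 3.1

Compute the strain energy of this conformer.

This conformer (staggered): SH–OCH3 gauche; 3.1 = 3.1 kJ/mol.

3.1 kJ/mol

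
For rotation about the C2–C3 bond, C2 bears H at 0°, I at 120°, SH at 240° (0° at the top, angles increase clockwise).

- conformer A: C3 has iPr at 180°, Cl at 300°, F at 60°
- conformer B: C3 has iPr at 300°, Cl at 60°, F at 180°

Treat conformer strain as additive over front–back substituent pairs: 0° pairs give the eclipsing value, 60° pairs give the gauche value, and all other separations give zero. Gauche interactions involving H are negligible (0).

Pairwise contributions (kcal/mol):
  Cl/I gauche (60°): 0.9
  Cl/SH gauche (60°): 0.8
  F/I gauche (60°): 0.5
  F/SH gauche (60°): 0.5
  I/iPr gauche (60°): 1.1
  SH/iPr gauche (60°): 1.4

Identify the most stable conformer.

B

A is staggered. I at 120° is gauche with iPr at 180° (1.1); I at 120° is gauche with F at 60° (0.5); SH at 240° is gauche with iPr at 180° (1.4); SH at 240° is gauche with Cl at 300° (0.8). Total 3.8 kcal/mol.
B is staggered. I at 120° is gauche with Cl at 60° (0.9); I at 120° is gauche with F at 180° (0.5); SH at 240° is gauche with iPr at 300° (1.4); SH at 240° is gauche with F at 180° (0.5). Total 3.3 kcal/mol.
B has the lowest total (3.3 kcal/mol).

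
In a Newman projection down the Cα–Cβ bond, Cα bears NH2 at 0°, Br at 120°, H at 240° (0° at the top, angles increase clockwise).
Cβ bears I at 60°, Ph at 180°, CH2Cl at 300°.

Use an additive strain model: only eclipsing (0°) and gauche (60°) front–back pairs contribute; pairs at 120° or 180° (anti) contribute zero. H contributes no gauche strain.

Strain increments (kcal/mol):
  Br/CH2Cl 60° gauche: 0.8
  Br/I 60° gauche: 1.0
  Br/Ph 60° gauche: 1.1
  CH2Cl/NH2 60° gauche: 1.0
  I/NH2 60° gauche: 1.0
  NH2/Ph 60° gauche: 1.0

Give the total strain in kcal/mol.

4.1 kcal/mol

This conformer is staggered. NH2 at 0° is gauche with I at 60° (1.0); NH2 at 0° is gauche with CH2Cl at 300° (1.0); Br at 120° is gauche with I at 60° (1.0); Br at 120° is gauche with Ph at 180° (1.1). Total 4.1 kcal/mol.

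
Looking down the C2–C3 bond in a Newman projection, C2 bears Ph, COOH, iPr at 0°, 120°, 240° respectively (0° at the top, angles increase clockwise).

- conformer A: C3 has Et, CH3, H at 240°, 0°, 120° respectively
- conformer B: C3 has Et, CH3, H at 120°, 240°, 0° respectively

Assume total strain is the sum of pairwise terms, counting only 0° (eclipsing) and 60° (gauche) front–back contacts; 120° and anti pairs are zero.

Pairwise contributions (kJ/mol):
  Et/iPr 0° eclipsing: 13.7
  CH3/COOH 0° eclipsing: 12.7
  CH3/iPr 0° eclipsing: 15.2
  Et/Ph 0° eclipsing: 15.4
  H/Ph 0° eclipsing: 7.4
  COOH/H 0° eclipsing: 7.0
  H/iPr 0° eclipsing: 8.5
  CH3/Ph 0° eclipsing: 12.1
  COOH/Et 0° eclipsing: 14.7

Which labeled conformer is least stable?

B

A (eclipsed): Ph–CH3 eclipsed, COOH–H eclipsed, iPr–Et eclipsed; 12.1 + 7.0 + 13.7 = 32.8 kJ/mol.
B (eclipsed): Ph–H eclipsed, COOH–Et eclipsed, iPr–CH3 eclipsed; 7.4 + 14.7 + 15.2 = 37.3 kJ/mol.
B has the highest total (37.3 kJ/mol).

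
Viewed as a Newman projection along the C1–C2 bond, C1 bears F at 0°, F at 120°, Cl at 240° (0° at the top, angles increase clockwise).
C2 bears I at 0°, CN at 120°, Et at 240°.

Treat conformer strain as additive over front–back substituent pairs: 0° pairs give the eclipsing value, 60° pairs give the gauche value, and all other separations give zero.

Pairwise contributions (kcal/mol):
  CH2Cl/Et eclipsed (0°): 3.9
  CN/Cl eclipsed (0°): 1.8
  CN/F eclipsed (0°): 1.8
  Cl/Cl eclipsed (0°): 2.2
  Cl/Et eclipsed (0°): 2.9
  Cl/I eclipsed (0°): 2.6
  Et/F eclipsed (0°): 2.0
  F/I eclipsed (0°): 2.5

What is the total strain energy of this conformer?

This conformer is eclipsed. F at 0° is eclipsed with I at 0° (2.5); F at 120° is eclipsed with CN at 120° (1.8); Cl at 240° is eclipsed with Et at 240° (2.9). Total 7.2 kcal/mol.

7.2 kcal/mol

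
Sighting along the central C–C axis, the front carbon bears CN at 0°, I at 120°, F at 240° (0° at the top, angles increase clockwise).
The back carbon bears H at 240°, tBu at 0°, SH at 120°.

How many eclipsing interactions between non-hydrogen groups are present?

Non-H eclipsing pairs: CN(0°)/tBu(0°); I(120°)/SH(120°) — 2 interactions.

2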